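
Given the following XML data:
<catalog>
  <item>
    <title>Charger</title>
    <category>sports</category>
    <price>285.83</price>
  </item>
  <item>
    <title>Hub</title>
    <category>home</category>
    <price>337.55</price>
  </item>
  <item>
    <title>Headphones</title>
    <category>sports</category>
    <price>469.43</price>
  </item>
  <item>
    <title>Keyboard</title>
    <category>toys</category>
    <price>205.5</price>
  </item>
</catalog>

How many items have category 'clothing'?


Scanning <item> elements for <category>clothing</category>:
Count: 0

ANSWER: 0


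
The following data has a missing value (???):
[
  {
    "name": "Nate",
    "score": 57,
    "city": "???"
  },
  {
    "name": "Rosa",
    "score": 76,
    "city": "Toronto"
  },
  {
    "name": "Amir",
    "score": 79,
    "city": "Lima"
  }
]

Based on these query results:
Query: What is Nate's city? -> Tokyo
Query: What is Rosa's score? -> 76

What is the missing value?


The missing value is Nate's city
From query: Nate's city = Tokyo

ANSWER: Tokyo


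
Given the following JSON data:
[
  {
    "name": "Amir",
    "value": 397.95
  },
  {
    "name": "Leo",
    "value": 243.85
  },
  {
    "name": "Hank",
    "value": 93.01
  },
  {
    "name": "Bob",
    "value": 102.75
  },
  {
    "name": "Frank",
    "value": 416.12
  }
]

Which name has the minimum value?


Comparing values:
  Amir: 397.95
  Leo: 243.85
  Hank: 93.01
  Bob: 102.75
  Frank: 416.12
Minimum: Hank (93.01)

ANSWER: Hank


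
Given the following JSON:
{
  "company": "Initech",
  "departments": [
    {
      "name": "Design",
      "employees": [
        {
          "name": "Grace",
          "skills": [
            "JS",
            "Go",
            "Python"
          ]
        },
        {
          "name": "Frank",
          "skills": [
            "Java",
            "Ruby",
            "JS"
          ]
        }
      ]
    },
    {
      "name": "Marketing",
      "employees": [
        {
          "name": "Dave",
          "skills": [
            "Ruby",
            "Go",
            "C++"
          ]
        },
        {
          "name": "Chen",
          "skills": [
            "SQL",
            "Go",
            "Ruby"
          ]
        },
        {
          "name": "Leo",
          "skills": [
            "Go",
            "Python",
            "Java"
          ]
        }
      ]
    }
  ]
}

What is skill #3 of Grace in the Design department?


Path: departments[0].employees[0].skills[2]
Value: Python

ANSWER: Python


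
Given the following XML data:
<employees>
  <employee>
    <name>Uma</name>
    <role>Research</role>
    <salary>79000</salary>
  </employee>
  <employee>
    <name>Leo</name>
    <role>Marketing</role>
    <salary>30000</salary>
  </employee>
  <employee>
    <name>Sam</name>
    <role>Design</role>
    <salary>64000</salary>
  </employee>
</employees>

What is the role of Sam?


Searching for <employee> with <name>Sam</name>
Found at position 3
<role>Design</role>

ANSWER: Design


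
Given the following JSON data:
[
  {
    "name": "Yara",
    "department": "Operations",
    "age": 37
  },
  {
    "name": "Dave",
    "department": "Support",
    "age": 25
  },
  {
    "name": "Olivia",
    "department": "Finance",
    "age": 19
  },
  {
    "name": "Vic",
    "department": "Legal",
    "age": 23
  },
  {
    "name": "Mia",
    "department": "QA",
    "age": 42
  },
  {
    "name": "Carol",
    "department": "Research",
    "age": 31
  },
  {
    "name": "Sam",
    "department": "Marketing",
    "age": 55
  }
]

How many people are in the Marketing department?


Scanning records for department = Marketing
  Record 6: Sam
Count: 1

ANSWER: 1


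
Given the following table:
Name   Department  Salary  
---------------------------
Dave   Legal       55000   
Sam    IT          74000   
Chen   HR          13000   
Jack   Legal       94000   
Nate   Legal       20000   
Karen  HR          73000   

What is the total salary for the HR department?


HR department members:
  Chen: 13000
  Karen: 73000
Total = 13000 + 73000 = 86000

ANSWER: 86000


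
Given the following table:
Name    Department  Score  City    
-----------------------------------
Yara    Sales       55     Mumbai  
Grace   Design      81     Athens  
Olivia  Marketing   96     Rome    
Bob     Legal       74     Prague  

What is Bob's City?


Row 4: Bob
City = Prague

ANSWER: Prague


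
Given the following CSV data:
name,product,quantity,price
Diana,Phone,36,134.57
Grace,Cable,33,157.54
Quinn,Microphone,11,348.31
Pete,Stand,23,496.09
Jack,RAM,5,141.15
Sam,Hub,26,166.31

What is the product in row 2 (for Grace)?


Row 2: Grace
Column 'product' = Cable

ANSWER: Cable


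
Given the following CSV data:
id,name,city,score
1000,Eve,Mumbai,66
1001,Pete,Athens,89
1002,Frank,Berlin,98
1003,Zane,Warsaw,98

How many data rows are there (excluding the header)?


Counting rows (excluding header):
Header: id,name,city,score
Data rows: 4

ANSWER: 4


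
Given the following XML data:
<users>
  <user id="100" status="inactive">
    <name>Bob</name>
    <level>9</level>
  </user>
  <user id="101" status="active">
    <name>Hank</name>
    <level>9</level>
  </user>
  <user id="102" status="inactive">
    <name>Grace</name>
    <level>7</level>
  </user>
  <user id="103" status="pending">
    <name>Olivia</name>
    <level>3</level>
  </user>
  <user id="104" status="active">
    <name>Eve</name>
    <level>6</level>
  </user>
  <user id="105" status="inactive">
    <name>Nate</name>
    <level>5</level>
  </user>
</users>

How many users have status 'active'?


Counting users with status='active':
  Hank (id=101) -> MATCH
  Eve (id=104) -> MATCH
Count: 2

ANSWER: 2


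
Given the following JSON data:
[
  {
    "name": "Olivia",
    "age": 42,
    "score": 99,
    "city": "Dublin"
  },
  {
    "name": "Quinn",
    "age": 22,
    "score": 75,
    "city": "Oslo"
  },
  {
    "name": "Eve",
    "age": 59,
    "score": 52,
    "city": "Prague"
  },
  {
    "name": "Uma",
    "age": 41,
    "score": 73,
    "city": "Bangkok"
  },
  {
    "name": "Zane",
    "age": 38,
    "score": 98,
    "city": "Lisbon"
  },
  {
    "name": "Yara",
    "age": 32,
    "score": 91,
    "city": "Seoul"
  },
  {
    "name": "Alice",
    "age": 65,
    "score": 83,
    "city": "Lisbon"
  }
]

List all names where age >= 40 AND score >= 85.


Checking both conditions:
  Olivia (age=42, score=99) -> YES
  Quinn (age=22, score=75) -> no
  Eve (age=59, score=52) -> no
  Uma (age=41, score=73) -> no
  Zane (age=38, score=98) -> no
  Yara (age=32, score=91) -> no
  Alice (age=65, score=83) -> no


ANSWER: Olivia


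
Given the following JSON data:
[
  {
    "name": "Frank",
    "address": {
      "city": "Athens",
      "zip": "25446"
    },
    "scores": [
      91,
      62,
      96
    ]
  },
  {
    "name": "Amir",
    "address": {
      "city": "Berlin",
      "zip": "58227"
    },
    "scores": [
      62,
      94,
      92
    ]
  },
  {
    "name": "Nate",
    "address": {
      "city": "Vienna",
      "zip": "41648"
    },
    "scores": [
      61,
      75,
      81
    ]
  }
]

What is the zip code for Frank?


Path: records[0].address.zip
Value: 25446

ANSWER: 25446


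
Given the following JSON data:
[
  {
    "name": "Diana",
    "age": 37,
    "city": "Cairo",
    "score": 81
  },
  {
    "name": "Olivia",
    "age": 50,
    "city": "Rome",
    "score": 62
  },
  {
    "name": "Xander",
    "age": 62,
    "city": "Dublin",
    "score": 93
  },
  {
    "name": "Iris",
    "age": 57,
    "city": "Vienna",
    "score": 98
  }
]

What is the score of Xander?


Looking up record where name = Xander
Record index: 2
Field 'score' = 93

ANSWER: 93


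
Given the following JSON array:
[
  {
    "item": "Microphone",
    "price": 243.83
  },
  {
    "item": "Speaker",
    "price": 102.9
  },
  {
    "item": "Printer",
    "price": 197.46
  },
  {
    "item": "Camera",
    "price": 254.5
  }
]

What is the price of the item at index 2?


Array index 2 -> Printer
price = 197.46

ANSWER: 197.46


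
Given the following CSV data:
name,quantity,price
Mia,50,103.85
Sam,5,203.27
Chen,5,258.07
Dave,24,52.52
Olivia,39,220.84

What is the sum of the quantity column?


Values in 'quantity' column:
  Row 1: 50
  Row 2: 5
  Row 3: 5
  Row 4: 24
  Row 5: 39
Sum = 50 + 5 + 5 + 24 + 39 = 123

ANSWER: 123


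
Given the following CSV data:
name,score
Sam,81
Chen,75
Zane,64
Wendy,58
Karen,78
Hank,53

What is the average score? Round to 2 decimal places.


Scores: 81, 75, 64, 58, 78, 53
Sum = 409
Count = 6
Average = 409 / 6 = 68.17

ANSWER: 68.17


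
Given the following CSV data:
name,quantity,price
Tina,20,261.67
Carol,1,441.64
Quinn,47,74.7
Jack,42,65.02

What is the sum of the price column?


Values in 'price' column:
  Row 1: 261.67
  Row 2: 441.64
  Row 3: 74.7
  Row 4: 65.02
Sum = 261.67 + 441.64 + 74.7 + 65.02 = 843.03

ANSWER: 843.03


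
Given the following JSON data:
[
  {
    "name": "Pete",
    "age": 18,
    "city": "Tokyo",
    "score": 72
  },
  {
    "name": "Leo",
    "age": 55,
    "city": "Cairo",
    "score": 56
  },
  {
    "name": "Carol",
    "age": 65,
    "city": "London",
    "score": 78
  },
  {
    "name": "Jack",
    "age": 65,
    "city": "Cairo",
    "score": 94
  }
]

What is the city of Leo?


Looking up record where name = Leo
Record index: 1
Field 'city' = Cairo

ANSWER: Cairo


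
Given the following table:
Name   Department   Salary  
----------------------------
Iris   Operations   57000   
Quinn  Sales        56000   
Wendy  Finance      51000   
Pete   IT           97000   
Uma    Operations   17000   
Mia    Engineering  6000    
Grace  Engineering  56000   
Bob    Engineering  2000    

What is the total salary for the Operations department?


Operations department members:
  Iris: 57000
  Uma: 17000
Total = 57000 + 17000 = 74000

ANSWER: 74000


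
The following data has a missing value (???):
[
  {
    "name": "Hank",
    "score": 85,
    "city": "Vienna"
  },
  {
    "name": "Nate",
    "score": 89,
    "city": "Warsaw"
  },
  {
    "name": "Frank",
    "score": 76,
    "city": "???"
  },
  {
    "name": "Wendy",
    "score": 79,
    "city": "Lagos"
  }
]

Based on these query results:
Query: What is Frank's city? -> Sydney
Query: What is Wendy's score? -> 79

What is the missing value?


The missing value is Frank's city
From query: Frank's city = Sydney

ANSWER: Sydney


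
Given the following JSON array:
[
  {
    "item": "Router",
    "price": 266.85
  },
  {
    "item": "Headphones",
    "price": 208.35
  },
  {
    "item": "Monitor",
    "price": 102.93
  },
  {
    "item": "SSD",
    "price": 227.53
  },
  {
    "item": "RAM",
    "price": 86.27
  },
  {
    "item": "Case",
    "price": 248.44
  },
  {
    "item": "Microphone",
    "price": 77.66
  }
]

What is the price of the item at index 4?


Array index 4 -> RAM
price = 86.27

ANSWER: 86.27


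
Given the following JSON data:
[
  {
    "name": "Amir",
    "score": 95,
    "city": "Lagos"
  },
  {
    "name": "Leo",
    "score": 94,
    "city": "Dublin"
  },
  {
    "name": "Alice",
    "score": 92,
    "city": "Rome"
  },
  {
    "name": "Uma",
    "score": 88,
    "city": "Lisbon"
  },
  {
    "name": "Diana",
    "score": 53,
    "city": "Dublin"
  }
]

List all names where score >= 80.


Filtering records where score >= 80:
  Amir (score=95) -> YES
  Leo (score=94) -> YES
  Alice (score=92) -> YES
  Uma (score=88) -> YES
  Diana (score=53) -> no


ANSWER: Amir, Leo, Alice, Uma


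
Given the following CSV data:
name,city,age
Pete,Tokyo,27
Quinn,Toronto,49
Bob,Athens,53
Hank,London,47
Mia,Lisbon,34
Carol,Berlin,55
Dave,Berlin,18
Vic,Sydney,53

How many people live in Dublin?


Scanning city column for 'Dublin':
Total matches: 0

ANSWER: 0


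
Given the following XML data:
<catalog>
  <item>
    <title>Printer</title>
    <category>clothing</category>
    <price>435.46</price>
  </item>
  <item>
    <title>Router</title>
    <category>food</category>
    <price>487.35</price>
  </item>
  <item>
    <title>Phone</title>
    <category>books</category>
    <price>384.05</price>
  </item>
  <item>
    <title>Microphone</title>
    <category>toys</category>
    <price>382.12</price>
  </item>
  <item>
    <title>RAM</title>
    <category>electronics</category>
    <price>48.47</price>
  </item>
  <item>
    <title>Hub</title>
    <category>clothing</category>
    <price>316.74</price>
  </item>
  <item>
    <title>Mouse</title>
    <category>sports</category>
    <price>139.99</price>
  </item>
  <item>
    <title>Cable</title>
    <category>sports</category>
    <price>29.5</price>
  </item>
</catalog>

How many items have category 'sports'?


Scanning <item> elements for <category>sports</category>:
  Item 7: Mouse -> MATCH
  Item 8: Cable -> MATCH
Count: 2

ANSWER: 2


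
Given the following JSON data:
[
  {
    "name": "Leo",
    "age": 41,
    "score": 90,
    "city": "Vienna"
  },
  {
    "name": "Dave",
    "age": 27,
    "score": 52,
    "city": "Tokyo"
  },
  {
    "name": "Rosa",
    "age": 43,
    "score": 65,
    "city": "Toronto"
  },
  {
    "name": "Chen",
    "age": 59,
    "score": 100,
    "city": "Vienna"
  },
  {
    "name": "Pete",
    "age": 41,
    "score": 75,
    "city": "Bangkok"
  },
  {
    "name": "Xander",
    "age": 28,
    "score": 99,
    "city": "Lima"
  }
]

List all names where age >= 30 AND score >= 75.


Checking both conditions:
  Leo (age=41, score=90) -> YES
  Dave (age=27, score=52) -> no
  Rosa (age=43, score=65) -> no
  Chen (age=59, score=100) -> YES
  Pete (age=41, score=75) -> YES
  Xander (age=28, score=99) -> no


ANSWER: Leo, Chen, Pete


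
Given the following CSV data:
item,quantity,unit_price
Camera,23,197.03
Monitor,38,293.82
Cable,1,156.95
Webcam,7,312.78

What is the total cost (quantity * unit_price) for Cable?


Row: Cable
quantity = 1
unit_price = 156.95
total = 1 * 156.95 = 156.95

ANSWER: 156.95


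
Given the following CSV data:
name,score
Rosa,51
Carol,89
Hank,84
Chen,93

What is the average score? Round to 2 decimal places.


Scores: 51, 89, 84, 93
Sum = 317
Count = 4
Average = 317 / 4 = 79.25

ANSWER: 79.25


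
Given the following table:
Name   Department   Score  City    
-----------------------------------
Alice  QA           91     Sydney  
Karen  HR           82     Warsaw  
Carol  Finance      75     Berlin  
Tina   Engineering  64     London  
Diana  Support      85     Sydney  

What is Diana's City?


Row 5: Diana
City = Sydney

ANSWER: Sydney


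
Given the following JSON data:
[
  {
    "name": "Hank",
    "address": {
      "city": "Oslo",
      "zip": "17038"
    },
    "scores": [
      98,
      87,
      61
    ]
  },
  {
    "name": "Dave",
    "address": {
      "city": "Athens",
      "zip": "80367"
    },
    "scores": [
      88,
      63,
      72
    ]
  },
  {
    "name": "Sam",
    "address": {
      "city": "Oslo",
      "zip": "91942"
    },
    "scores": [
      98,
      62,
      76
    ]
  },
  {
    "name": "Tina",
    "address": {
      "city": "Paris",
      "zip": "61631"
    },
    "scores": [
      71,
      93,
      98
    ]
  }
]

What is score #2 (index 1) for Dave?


Path: records[1].scores[1]
Value: 63

ANSWER: 63


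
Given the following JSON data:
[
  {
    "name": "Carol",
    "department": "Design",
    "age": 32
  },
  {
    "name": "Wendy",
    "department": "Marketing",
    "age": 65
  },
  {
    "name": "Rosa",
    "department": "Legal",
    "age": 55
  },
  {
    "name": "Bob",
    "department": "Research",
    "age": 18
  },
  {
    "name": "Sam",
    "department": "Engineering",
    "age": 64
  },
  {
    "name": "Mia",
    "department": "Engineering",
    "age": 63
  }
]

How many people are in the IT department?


Scanning records for department = IT
  No matches found
Count: 0

ANSWER: 0


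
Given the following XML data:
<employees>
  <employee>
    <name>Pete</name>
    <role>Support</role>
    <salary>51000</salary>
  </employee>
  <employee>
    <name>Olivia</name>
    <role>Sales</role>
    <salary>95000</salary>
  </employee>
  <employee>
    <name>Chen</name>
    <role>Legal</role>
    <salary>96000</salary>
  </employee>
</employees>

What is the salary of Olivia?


Searching for <employee> with <name>Olivia</name>
Found at position 2
<salary>95000</salary>

ANSWER: 95000


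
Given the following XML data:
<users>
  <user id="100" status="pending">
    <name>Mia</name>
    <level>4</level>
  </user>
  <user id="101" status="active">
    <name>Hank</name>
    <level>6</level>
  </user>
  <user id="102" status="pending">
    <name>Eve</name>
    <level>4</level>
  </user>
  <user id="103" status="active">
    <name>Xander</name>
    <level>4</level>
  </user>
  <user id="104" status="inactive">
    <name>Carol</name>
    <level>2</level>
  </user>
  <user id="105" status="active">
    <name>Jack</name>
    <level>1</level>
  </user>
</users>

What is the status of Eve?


Finding user with name = Eve
user id="102" status="pending"

ANSWER: pending


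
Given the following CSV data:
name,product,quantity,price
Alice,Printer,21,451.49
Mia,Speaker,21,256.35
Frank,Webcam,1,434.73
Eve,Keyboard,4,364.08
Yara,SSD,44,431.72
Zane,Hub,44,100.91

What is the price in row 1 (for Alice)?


Row 1: Alice
Column 'price' = 451.49

ANSWER: 451.49


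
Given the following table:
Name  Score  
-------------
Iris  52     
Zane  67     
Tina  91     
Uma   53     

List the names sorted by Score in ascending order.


Sorting by Score (ascending):
  Iris: 52
  Uma: 53
  Zane: 67
  Tina: 91


ANSWER: Iris, Uma, Zane, Tina


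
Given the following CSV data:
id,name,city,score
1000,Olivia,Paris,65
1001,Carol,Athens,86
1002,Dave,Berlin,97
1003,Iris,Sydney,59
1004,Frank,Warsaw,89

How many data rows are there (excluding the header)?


Counting rows (excluding header):
Header: id,name,city,score
Data rows: 5

ANSWER: 5


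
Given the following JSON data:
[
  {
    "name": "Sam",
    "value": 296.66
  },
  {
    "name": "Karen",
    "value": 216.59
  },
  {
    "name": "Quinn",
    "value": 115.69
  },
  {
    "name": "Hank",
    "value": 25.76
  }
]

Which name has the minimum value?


Comparing values:
  Sam: 296.66
  Karen: 216.59
  Quinn: 115.69
  Hank: 25.76
Minimum: Hank (25.76)

ANSWER: Hank


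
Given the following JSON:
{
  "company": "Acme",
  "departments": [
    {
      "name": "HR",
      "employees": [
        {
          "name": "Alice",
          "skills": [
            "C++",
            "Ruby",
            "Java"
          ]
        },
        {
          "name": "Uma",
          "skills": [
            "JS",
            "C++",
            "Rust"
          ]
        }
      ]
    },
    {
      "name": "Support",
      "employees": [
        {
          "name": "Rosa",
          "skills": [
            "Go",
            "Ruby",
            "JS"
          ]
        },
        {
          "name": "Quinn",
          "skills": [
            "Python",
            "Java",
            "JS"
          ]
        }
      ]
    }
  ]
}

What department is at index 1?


Path: departments[1].name
Value: Support

ANSWER: Support


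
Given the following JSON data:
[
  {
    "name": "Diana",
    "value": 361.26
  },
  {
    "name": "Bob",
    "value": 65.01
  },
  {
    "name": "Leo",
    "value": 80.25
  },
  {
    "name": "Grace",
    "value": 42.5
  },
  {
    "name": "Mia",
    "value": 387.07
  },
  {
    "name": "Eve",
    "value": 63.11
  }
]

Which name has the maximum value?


Comparing values:
  Diana: 361.26
  Bob: 65.01
  Leo: 80.25
  Grace: 42.5
  Mia: 387.07
  Eve: 63.11
Maximum: Mia (387.07)

ANSWER: Mia


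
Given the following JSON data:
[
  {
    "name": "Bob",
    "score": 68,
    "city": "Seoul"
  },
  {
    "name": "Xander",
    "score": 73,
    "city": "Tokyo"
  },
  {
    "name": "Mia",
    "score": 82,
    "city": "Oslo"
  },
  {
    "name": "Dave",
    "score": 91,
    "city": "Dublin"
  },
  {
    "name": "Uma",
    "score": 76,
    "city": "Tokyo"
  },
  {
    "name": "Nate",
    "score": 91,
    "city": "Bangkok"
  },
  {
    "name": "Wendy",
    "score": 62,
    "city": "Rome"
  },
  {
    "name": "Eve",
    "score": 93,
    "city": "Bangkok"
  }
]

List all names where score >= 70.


Filtering records where score >= 70:
  Bob (score=68) -> no
  Xander (score=73) -> YES
  Mia (score=82) -> YES
  Dave (score=91) -> YES
  Uma (score=76) -> YES
  Nate (score=91) -> YES
  Wendy (score=62) -> no
  Eve (score=93) -> YES


ANSWER: Xander, Mia, Dave, Uma, Nate, Eve


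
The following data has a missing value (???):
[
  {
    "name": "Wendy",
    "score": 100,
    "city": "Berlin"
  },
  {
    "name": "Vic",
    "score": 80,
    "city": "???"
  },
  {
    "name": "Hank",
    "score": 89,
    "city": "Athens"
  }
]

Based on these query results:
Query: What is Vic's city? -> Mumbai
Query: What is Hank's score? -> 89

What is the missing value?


The missing value is Vic's city
From query: Vic's city = Mumbai

ANSWER: Mumbai


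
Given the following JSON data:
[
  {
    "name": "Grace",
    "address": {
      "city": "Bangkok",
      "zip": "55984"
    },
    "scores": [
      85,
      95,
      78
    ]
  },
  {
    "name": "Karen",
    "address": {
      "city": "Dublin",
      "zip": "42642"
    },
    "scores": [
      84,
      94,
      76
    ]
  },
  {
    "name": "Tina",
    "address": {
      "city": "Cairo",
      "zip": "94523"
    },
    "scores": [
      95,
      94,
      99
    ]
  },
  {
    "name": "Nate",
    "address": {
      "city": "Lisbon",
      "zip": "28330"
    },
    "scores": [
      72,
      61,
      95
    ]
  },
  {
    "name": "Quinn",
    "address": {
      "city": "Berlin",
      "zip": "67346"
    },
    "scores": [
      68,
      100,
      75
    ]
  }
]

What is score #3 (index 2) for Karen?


Path: records[1].scores[2]
Value: 76

ANSWER: 76


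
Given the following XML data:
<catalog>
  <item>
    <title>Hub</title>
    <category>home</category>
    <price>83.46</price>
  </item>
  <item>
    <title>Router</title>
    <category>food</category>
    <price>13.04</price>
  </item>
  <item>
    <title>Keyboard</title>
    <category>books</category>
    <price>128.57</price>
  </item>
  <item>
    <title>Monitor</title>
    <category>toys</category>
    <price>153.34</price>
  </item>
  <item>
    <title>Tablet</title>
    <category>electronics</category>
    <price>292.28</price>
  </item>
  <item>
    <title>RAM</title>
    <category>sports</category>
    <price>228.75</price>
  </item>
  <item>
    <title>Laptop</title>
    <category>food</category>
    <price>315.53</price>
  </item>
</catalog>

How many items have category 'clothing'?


Scanning <item> elements for <category>clothing</category>:
Count: 0

ANSWER: 0


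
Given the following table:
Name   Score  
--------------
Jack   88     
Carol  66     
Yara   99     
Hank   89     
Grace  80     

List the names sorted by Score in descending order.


Sorting by Score (descending):
  Yara: 99
  Hank: 89
  Jack: 88
  Grace: 80
  Carol: 66


ANSWER: Yara, Hank, Jack, Grace, Carol


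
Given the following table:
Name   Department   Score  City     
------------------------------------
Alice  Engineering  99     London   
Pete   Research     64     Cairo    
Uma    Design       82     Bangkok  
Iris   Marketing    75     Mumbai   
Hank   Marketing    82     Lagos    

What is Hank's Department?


Row 5: Hank
Department = Marketing

ANSWER: Marketing


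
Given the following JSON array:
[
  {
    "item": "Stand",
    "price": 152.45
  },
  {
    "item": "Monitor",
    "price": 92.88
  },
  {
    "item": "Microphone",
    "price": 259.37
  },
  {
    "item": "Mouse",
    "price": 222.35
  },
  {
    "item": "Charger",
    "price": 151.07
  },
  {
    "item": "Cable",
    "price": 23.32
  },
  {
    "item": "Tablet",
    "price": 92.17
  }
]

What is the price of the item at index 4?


Array index 4 -> Charger
price = 151.07

ANSWER: 151.07


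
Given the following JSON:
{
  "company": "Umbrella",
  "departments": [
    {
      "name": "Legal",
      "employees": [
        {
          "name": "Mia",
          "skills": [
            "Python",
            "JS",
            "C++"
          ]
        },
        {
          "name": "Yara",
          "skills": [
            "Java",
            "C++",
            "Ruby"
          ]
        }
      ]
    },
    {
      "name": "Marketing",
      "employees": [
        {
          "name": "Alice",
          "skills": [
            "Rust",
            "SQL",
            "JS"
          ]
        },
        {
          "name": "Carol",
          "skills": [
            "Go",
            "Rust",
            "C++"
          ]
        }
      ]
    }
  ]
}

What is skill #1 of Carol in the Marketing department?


Path: departments[1].employees[1].skills[0]
Value: Go

ANSWER: Go


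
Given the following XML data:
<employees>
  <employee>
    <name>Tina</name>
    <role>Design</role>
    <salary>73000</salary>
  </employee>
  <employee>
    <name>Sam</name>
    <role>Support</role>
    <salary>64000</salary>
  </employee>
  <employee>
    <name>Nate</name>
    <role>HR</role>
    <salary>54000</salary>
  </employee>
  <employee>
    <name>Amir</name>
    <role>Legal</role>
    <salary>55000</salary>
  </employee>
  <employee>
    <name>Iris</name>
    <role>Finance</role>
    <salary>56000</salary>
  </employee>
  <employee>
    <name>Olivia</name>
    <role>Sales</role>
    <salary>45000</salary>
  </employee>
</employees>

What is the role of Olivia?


Searching for <employee> with <name>Olivia</name>
Found at position 6
<role>Sales</role>

ANSWER: Sales


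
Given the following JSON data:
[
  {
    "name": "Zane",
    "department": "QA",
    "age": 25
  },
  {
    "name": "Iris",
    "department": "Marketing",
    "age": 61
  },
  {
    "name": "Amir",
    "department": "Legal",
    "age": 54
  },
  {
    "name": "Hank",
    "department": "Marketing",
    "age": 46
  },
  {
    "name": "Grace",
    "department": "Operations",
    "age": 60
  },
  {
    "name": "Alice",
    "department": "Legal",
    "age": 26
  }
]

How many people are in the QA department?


Scanning records for department = QA
  Record 0: Zane
Count: 1

ANSWER: 1


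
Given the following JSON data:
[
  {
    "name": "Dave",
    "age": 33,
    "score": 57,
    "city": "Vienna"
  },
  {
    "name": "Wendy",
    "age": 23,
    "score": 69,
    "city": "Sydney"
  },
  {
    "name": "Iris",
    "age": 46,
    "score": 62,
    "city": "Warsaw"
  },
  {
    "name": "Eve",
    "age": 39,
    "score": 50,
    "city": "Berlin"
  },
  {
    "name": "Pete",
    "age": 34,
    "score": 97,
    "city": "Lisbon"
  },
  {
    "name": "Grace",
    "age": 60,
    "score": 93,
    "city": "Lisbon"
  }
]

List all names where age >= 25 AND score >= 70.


Checking both conditions:
  Dave (age=33, score=57) -> no
  Wendy (age=23, score=69) -> no
  Iris (age=46, score=62) -> no
  Eve (age=39, score=50) -> no
  Pete (age=34, score=97) -> YES
  Grace (age=60, score=93) -> YES


ANSWER: Pete, Grace


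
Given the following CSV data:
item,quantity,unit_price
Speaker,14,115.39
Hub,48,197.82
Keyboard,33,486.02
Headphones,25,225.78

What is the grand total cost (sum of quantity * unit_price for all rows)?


Computing row totals:
  Speaker: 14 * 115.39 = 1615.46
  Hub: 48 * 197.82 = 9495.36
  Keyboard: 33 * 486.02 = 16038.66
  Headphones: 25 * 225.78 = 5644.5
Grand total = 1615.46 + 9495.36 + 16038.66 + 5644.5 = 32793.98

ANSWER: 32793.98


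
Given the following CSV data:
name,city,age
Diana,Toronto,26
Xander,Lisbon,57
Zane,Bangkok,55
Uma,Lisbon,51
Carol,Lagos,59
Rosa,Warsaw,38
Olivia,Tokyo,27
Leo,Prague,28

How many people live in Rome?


Scanning city column for 'Rome':
Total matches: 0

ANSWER: 0


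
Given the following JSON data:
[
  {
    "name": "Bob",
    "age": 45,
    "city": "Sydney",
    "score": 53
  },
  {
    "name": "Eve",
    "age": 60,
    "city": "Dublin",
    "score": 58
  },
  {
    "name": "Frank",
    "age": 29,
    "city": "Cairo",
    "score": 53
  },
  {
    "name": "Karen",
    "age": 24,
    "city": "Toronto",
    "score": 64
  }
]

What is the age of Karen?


Looking up record where name = Karen
Record index: 3
Field 'age' = 24

ANSWER: 24


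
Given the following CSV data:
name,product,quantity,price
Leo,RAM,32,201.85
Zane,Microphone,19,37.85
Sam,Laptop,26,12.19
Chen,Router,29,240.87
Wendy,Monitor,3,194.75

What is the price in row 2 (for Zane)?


Row 2: Zane
Column 'price' = 37.85

ANSWER: 37.85


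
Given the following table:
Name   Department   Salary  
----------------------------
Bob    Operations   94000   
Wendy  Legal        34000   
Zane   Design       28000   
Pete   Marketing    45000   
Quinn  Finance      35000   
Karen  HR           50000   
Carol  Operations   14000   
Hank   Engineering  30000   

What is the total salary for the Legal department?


Legal department members:
  Wendy: 34000
Total = 34000 = 34000

ANSWER: 34000


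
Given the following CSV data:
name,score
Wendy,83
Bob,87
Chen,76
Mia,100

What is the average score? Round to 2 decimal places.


Scores: 83, 87, 76, 100
Sum = 346
Count = 4
Average = 346 / 4 = 86.50

ANSWER: 86.50


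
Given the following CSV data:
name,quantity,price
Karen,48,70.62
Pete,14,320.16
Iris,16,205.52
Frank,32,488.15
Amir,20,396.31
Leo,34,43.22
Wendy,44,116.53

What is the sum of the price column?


Values in 'price' column:
  Row 1: 70.62
  Row 2: 320.16
  Row 3: 205.52
  Row 4: 488.15
  Row 5: 396.31
  Row 6: 43.22
  Row 7: 116.53
Sum = 70.62 + 320.16 + 205.52 + 488.15 + 396.31 + 43.22 + 116.53 = 1640.51

ANSWER: 1640.51


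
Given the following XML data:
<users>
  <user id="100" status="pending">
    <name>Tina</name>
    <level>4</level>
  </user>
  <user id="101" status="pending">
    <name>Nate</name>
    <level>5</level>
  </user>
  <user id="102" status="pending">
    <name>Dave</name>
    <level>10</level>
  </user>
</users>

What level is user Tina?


Finding user: Tina
<level>4</level>

ANSWER: 4


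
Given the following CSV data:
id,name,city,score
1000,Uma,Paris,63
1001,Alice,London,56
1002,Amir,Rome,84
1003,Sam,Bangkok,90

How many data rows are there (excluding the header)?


Counting rows (excluding header):
Header: id,name,city,score
Data rows: 4

ANSWER: 4


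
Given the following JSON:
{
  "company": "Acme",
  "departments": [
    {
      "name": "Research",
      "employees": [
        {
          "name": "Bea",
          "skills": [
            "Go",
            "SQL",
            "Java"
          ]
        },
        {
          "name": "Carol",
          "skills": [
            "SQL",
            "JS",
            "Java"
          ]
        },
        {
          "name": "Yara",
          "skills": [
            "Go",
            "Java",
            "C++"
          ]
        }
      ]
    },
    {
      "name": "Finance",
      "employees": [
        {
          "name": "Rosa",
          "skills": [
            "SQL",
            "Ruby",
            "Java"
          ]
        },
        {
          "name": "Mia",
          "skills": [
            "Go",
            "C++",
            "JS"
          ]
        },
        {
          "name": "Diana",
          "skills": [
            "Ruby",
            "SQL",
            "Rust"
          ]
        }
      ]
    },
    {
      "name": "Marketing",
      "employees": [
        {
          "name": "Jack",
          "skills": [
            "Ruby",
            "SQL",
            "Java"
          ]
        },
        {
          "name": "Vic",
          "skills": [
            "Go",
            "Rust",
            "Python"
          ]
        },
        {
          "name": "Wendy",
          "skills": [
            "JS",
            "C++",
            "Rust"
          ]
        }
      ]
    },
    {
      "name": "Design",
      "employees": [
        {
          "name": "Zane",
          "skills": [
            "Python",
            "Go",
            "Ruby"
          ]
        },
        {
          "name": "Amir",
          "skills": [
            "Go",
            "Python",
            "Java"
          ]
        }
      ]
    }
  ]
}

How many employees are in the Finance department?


Path: departments[1].employees
Count: 3

ANSWER: 3


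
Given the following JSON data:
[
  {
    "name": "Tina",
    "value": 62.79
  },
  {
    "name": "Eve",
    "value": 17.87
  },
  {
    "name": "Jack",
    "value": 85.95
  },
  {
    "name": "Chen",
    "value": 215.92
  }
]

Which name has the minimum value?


Comparing values:
  Tina: 62.79
  Eve: 17.87
  Jack: 85.95
  Chen: 215.92
Minimum: Eve (17.87)

ANSWER: Eve


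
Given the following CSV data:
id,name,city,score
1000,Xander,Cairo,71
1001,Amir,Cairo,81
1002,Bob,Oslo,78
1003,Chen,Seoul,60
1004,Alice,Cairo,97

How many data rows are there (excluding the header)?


Counting rows (excluding header):
Header: id,name,city,score
Data rows: 5

ANSWER: 5


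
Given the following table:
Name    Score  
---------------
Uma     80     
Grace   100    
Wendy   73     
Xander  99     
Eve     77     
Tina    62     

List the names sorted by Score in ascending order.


Sorting by Score (ascending):
  Tina: 62
  Wendy: 73
  Eve: 77
  Uma: 80
  Xander: 99
  Grace: 100


ANSWER: Tina, Wendy, Eve, Uma, Xander, Grace


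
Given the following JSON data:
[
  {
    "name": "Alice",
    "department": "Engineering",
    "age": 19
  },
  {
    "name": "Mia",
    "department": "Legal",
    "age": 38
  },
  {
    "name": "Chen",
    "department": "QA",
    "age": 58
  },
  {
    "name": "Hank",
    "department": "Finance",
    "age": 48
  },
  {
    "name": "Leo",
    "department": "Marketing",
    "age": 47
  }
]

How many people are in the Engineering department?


Scanning records for department = Engineering
  Record 0: Alice
Count: 1

ANSWER: 1


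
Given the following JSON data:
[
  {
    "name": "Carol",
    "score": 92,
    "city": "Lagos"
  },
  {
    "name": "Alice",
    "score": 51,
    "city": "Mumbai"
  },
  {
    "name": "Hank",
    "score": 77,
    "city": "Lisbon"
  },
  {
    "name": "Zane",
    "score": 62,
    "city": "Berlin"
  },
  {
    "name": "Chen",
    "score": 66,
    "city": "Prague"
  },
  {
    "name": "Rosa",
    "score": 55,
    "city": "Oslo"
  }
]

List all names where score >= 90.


Filtering records where score >= 90:
  Carol (score=92) -> YES
  Alice (score=51) -> no
  Hank (score=77) -> no
  Zane (score=62) -> no
  Chen (score=66) -> no
  Rosa (score=55) -> no


ANSWER: Carol


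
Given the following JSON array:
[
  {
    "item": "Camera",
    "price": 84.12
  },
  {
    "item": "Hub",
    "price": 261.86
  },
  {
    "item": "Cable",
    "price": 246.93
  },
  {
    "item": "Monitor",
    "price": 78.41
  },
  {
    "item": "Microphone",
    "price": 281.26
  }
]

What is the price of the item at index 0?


Array index 0 -> Camera
price = 84.12

ANSWER: 84.12


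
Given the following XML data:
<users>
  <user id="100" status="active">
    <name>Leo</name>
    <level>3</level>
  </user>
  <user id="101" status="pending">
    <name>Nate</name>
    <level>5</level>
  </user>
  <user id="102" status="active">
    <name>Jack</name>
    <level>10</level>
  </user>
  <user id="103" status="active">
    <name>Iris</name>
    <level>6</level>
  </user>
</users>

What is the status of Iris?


Finding user with name = Iris
user id="103" status="active"

ANSWER: active


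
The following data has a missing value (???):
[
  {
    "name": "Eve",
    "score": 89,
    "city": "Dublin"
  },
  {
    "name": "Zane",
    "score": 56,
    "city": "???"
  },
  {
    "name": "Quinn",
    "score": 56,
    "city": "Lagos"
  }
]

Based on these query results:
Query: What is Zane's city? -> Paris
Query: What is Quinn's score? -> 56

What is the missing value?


The missing value is Zane's city
From query: Zane's city = Paris

ANSWER: Paris


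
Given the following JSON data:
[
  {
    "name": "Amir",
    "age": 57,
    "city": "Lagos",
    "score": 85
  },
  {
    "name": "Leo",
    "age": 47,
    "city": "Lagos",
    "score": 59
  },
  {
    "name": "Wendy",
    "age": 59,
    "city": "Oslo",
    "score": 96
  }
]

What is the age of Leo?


Looking up record where name = Leo
Record index: 1
Field 'age' = 47

ANSWER: 47


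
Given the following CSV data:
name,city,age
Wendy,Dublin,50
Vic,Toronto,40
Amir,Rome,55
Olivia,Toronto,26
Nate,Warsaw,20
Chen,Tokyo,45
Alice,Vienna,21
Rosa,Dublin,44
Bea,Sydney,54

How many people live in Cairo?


Scanning city column for 'Cairo':
Total matches: 0

ANSWER: 0


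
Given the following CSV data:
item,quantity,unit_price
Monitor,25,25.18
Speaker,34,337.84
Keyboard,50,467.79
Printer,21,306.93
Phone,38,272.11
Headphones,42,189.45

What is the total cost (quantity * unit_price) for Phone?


Row: Phone
quantity = 38
unit_price = 272.11
total = 38 * 272.11 = 10340.18

ANSWER: 10340.18


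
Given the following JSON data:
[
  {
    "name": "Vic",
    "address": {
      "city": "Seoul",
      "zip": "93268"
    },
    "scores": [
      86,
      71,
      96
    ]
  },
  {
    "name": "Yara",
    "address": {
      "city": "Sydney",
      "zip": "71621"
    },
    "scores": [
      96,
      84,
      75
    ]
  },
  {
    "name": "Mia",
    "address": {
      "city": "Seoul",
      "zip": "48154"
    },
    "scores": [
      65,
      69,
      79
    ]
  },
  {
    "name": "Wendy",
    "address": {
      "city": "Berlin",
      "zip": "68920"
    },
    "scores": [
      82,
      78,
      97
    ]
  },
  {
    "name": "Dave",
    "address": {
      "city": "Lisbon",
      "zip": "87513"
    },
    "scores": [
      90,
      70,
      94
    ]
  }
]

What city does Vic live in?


Path: records[0].address.city
Value: Seoul

ANSWER: Seoul


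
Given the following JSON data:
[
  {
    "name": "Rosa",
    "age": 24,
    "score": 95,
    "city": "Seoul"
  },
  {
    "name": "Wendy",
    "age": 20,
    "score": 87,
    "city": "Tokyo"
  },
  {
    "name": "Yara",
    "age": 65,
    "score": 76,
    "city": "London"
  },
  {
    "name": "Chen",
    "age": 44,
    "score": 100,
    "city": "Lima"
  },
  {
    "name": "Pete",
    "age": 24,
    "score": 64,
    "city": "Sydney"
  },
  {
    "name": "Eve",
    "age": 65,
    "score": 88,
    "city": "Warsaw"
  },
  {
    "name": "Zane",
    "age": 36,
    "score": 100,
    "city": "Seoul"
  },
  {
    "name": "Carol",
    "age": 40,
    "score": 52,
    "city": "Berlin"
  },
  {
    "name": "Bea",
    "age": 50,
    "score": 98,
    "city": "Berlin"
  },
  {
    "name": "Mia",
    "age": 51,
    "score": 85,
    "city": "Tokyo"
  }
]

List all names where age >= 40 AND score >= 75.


Checking both conditions:
  Rosa (age=24, score=95) -> no
  Wendy (age=20, score=87) -> no
  Yara (age=65, score=76) -> YES
  Chen (age=44, score=100) -> YES
  Pete (age=24, score=64) -> no
  Eve (age=65, score=88) -> YES
  Zane (age=36, score=100) -> no
  Carol (age=40, score=52) -> no
  Bea (age=50, score=98) -> YES
  Mia (age=51, score=85) -> YES


ANSWER: Yara, Chen, Eve, Bea, Mia


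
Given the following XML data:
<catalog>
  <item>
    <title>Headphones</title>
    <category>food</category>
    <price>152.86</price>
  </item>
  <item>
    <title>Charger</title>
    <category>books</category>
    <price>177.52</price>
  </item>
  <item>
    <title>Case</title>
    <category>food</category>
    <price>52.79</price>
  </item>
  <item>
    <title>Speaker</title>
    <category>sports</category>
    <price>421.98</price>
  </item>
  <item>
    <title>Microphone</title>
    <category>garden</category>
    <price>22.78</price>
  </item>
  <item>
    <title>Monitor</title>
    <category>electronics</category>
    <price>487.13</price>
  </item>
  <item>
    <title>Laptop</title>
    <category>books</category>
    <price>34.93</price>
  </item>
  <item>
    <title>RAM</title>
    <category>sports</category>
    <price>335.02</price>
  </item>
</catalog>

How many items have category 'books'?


Scanning <item> elements for <category>books</category>:
  Item 2: Charger -> MATCH
  Item 7: Laptop -> MATCH
Count: 2

ANSWER: 2
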